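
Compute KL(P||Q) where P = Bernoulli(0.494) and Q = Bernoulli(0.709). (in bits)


KL = p*log2(p/q) + (1-p)*log2((1-p)/(1-q)) = 0.494*log2(0.494/0.709) + 0.506*log2(0.506/0.291) = 0.1463

0.1463 bits


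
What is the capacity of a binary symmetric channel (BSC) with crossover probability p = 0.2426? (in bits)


H(p) = -p*log2(p) - (1-p)*log2(1-p) = -0.2426*log2(0.2426) - 0.7574*log2(0.7574) = 0.495716 + 0.303621 = 0.7993. C = 1 - H(p) = 1 - 0.7993 = 0.2007

0.2007 bits


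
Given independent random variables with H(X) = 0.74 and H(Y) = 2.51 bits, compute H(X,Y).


For independent variables, H(X,Y) = H(X) + H(Y) = 0.74 + 2.51 = 3.25

3.25 bits


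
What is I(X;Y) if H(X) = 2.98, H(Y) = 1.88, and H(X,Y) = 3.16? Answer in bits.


I(X;Y) = H(X) + H(Y) - H(X,Y) = 2.98 + 1.88 - 3.16 = 1.7

1.7 bits


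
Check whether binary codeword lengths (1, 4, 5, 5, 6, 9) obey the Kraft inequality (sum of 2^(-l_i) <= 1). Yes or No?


Kraft sum = sum(2^(-l_i)) = 0.6426, need <= 1. Result: satisfied (a binary prefix-free code with these lengths exists)

Yes


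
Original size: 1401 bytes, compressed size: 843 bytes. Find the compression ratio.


Ratio = original / compressed = 1401 / 843 = 1.6619

1.6619


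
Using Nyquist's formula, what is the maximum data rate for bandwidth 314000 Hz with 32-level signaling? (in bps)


Rate = 2 * B * log2(M) = 2 * 314000 * 5.0 = 3140000.0

3140000.0 bps


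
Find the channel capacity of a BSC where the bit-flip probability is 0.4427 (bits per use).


H(p) = -p*log2(p) - (1-p)*log2(1-p) = -0.4427*log2(0.4427) - 0.5573*log2(0.5573) = 0.520438 + 0.470068 = 0.9905. C = 1 - H(p) = 1 - 0.9905 = 0.0095

0.0095 bits


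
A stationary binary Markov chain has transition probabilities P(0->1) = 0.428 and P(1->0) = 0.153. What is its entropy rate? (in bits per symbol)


Stationary distribution: pi_0 = p10/(p01+p10) = 0.2633, pi_1 = 0.7367. Entropy rate H' = pi_0*H(p01) + pi_1*H(p10) = 0.2633*0.985 + 0.7367*0.6173 = 0.7141

0.7141 bits/symbol


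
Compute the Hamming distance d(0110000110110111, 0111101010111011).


Count differing positions: . . . ^ ^ . ^ ^ . . . . ^ ^ . . = 6 differences

6


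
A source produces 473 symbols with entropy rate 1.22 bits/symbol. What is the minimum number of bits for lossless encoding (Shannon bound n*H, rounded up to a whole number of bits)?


Minimum bits >= n * H = 473 * 1.22 = 577.06, rounded up to a whole number of bits = 578

578 bits


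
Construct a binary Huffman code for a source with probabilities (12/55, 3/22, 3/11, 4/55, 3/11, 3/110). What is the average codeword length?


Huffman construction (repeatedly merge the two least-probable nodes; each merge adds 1 bit to every symbol beneath it): 3/110 + 4/55 = 1/10; 1/10 + 3/22 = 13/55; 12/55 + 13/55 = 5/11; 3/11 + 3/11 = 6/11; 5/11 + 6/11 = 1. Resulting codeword lengths (in the order the probabilities were given): (2, 3, 2, 4, 2, 4). L_avg = sum(p_i * l_i) = 12/55*2 + 3/22*3 + 3/11*2 + 4/55*4 + 3/11*2 + 3/110*4 = 257/110 = 2.3364

2.3364 bits


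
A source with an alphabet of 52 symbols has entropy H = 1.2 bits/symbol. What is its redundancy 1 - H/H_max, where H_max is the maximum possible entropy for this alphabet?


H_max = log2(K) = log2(52) = 5.7004 bits/symbol. Redundancy = 1 - H/H_max = 1 - 1.2/5.7004 = 1 - 0.2105 = 0.7895

0.7895


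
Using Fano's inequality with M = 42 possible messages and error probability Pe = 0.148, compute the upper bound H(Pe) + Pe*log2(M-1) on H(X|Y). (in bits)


H(Pe) = -Pe*log2(Pe) - (1-Pe)*log2(1-Pe) = -0.148*log2(0.148) - 0.852*log2(0.852) = 0.407937 + 0.196876 = 0.6048. Pe*log2(M-1) = 0.148*log2(41) = 0.792918. Bound = H(Pe) + Pe*log2(M-1) = 0.407937 + 0.196876 + 0.792918 = 1.3977

1.3977 bits


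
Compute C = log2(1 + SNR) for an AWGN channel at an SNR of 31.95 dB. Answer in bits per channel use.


SNR_linear = 10^(31.95/10) = 1566.7511; C = log2(1 + SNR_linear) = log2(1 + 1566.7511) = 10.6145

10.6145 bits/channel use


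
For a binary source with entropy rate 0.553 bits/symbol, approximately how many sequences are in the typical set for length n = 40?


log2|A_typical| = nH = 40 * 0.553 = 22.12, so |A_typical| ~ 2^22.12 = 4.558e+06

4.558e+06


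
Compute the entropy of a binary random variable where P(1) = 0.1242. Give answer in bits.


H = -p*log2(p) - (1-p)*log2(1-p). -0.1242*log2(0.1242) = 0.373750; -0.8758*log2(0.8758) = 0.167564. H = 0.373750 + 0.167564 = 0.5413

0.5413 bits


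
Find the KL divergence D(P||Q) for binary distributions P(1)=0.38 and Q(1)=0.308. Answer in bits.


KL = p*log2(p/q) + (1-p)*log2((1-p)/(1-q)) = 0.38*log2(0.38/0.308) + 0.62*log2(0.62/0.692) = 0.0169

0.0169 bits


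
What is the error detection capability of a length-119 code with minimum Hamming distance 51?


Detection capability = d_min - 1 = 51 - 1 = 50

50 errors


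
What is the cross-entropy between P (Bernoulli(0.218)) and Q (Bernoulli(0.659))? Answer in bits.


H(P,Q) = -p*log2(q) - (1-p)*log2(1-q). -0.218*log2(0.659) = 0.131160; -0.782*log2(0.341) = 1.213786. H(P,Q) = 0.131160 + 1.213786 = 1.3449

1.3449 bits


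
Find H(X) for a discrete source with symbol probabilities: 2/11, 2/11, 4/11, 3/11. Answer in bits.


H = -sum(p_i * log2(p_i)). Terms: -(2/11)*log2(2/11) = 0.447169; -(2/11)*log2(2/11) = 0.447169; -(4/11)*log2(4/11) = 0.530702; -(3/11)*log2(3/11) = 0.511219. H = 0.447169 + 0.447169 + 0.530702 + 0.511219 = 1.9363

1.9363 bits


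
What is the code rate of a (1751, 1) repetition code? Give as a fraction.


Rate = k/n = 1/1751

1/1751


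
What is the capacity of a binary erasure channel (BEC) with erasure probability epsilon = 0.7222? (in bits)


C = 1 - epsilon = 1 - 0.7222 = 0.2778

0.2778 bits


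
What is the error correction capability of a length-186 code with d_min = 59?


Correction capability = floor((d-1)/2) = floor((59-1)/2) = 29

29 errors


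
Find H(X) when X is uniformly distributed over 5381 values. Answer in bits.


H = log2(n) = log2(5381) = 12.3937

12.3937 bits


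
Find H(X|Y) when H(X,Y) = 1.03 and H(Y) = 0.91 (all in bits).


H(X|Y) = H(X,Y) - H(Y) = 1.03 - 0.91 = 0.12

0.12 bits


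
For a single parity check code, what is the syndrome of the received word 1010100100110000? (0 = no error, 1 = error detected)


Syndrome = XOR of all bits = 1 XOR 0 XOR 1 XOR 0 XOR 1 XOR 0 XOR 0 XOR 1 XOR 0 XOR 0 XOR 1 XOR 1 XOR 0 XOR 0 XOR 0 XOR 0 = 0

0


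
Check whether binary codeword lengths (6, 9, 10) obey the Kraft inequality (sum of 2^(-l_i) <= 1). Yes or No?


Kraft sum = sum(2^(-l_i)) = 0.0186, need <= 1. Result: satisfied (a binary prefix-free code with these lengths exists)

Yes


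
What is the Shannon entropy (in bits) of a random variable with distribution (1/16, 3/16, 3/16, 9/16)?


H = -sum(p_i * log2(p_i)). Terms: -(1/16)*log2(1/16) = 0.250000; -(3/16)*log2(3/16) = 0.452820; -(3/16)*log2(3/16) = 0.452820; -(9/16)*log2(9/16) = 0.466917. H = 0.250000 + 0.452820 + 0.452820 + 0.466917 = 1.6226

1.6226 bits


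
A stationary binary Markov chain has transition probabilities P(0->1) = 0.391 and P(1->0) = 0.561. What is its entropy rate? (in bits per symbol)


Stationary distribution: pi_0 = p10/(p01+p10) = 0.5893, pi_1 = 0.4107. Entropy rate H' = pi_0*H(p01) + pi_1*H(p10) = 0.5893*0.9654 + 0.4107*0.9892 = 0.9752

0.9752 bits/symbol


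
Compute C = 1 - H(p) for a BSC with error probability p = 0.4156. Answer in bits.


H(p) = -p*log2(p) - (1-p)*log2(1-p) = -0.4156*log2(0.4156) - 0.5844*log2(0.5844) = 0.526454 + 0.452894 = 0.9793. C = 1 - H(p) = 1 - 0.9793 = 0.0207

0.0207 bits


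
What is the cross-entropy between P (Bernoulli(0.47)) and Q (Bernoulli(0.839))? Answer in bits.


H(P,Q) = -p*log2(q) - (1-p)*log2(1-q). -0.47*log2(0.839) = 0.119031; -0.53*log2(0.161) = 1.396480. H(P,Q) = 0.119031 + 1.396480 = 1.5155

1.5155 bits


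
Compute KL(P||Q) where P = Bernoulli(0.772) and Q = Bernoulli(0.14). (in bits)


KL = p*log2(p/q) + (1-p)*log2((1-p)/(1-q)) = 0.772*log2(0.772/0.14) + 0.228*log2(0.228/0.86) = 1.4649

1.4649 bits


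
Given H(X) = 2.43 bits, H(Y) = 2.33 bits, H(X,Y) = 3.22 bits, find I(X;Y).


I(X;Y) = H(X) + H(Y) - H(X,Y) = 2.43 + 2.33 - 3.22 = 1.54

1.54 bits


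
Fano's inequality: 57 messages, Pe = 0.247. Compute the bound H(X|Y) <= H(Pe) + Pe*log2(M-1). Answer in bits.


H(Pe) = -Pe*log2(Pe) - (1-Pe)*log2(1-Pe) = -0.247*log2(0.247) - 0.753*log2(0.753) = 0.498302 + 0.308187 = 0.8065. Pe*log2(M-1) = 0.247*log2(56) = 1.434417. Bound = H(Pe) + Pe*log2(M-1) = 0.498302 + 0.308187 + 1.434417 = 2.2409

2.2409 bits


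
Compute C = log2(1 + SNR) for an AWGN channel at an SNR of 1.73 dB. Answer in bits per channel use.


SNR_linear = 10^(1.73/10) = 1.4894; C = log2(1 + SNR_linear) = log2(1 + 1.4894) = 1.3158

1.3158 bits/channel use


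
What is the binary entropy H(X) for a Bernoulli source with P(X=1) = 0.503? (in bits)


H = -p*log2(p) - (1-p)*log2(1-p). -0.503*log2(0.503) = 0.498659; -0.497*log2(0.497) = 0.501315. H = 0.498659 + 0.501315 = 1.0

1.0 bits


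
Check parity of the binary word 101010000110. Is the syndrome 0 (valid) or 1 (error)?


Syndrome = XOR of all bits = 1 XOR 0 XOR 1 XOR 0 XOR 1 XOR 0 XOR 0 XOR 0 XOR 0 XOR 1 XOR 1 XOR 0 = 1

1


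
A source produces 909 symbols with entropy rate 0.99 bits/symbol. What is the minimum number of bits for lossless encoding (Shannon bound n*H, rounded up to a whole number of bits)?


Minimum bits >= n * H = 909 * 0.99 = 899.91, rounded up to a whole number of bits = 900

900 bits


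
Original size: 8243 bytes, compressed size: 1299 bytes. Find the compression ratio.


Ratio = original / compressed = 8243 / 1299 = 6.3457

6.3457


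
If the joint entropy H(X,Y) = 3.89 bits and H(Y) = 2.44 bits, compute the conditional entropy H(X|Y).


H(X|Y) = H(X,Y) - H(Y) = 3.89 - 2.44 = 1.45

1.45 bits


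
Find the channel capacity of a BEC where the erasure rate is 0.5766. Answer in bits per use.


C = 1 - epsilon = 1 - 0.5766 = 0.4234

0.4234 bits


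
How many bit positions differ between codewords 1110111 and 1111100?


Count differing positions: . . . ^ . ^ ^ = 3 differences

3


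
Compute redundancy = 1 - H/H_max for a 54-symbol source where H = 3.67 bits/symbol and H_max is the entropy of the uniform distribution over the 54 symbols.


H_max = log2(K) = log2(54) = 5.7549 bits/symbol. Redundancy = 1 - H/H_max = 1 - 3.67/5.7549 = 1 - 0.6377 = 0.3623

0.3623


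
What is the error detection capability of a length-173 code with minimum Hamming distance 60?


Detection capability = d_min - 1 = 60 - 1 = 59

59 errors


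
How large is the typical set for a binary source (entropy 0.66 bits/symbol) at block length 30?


log2|A_typical| = nH = 30 * 0.66 = 19.8, so |A_typical| ~ 2^19.8 = 9.128e+05

9.128e+05


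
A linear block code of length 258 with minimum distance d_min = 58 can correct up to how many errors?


Correction capability = floor((d-1)/2) = floor((58-1)/2) = 28

28 errors


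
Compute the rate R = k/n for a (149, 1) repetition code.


Rate = k/n = 1/149

1/149


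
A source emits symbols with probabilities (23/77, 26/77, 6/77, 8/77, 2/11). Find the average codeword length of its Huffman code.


Huffman construction (repeatedly merge the two least-probable nodes; each merge adds 1 bit to every symbol beneath it): 6/77 + 8/77 = 2/11; 2/11 + 2/11 = 4/11; 23/77 + 26/77 = 7/11; 4/11 + 7/11 = 1. Resulting codeword lengths (in the order the probabilities were given): (2, 2, 3, 3, 2). L_avg = sum(p_i * l_i) = 23/77*2 + 26/77*2 + 6/77*3 + 8/77*3 + 2/11*2 = 24/11 = 2.1818

2.1818 bits


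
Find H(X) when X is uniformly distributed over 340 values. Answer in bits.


H = log2(n) = log2(340) = 8.4094

8.4094 bits


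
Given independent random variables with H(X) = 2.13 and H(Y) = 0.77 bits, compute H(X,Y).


For independent variables, H(X,Y) = H(X) + H(Y) = 2.13 + 0.77 = 2.9

2.9 bits


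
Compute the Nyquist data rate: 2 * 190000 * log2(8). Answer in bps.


Rate = 2 * B * log2(M) = 2 * 190000 * 3.0 = 1140000.0

1140000.0 bps


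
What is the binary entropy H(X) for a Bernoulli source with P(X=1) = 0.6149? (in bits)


H = -p*log2(p) - (1-p)*log2(1-p). -0.6149*log2(0.6149) = 0.431399; -0.3851*log2(0.3851) = 0.530165. H = 0.431399 + 0.530165 = 0.9616

0.9616 bits


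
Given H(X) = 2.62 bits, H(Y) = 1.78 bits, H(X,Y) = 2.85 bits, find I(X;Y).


I(X;Y) = H(X) + H(Y) - H(X,Y) = 2.62 + 1.78 - 2.85 = 1.55

1.55 bits


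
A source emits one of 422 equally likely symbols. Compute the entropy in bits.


H = log2(n) = log2(422) = 8.7211

8.7211 bits


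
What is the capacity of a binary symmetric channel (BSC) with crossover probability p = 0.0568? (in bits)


H(p) = -p*log2(p) - (1-p)*log2(1-p) = -0.0568*log2(0.0568) - 0.9432*log2(0.9432) = 0.235036 + 0.079572 = 0.3146. C = 1 - H(p) = 1 - 0.3146 = 0.6854

0.6854 bits


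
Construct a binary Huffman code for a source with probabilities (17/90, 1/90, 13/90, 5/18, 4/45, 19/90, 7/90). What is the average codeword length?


Huffman construction (repeatedly merge the two least-probable nodes; each merge adds 1 bit to every symbol beneath it): 1/90 + 7/90 = 4/45; 4/45 + 4/45 = 8/45; 13/90 + 8/45 = 29/90; 17/90 + 19/90 = 2/5; 5/18 + 29/90 = 3/5; 2/5 + 3/5 = 1. Resulting codeword lengths (in the order the probabilities were given): (2, 5, 3, 2, 4, 2, 5). L_avg = sum(p_i * l_i) = 17/90*2 + 1/90*5 + 13/90*3 + 5/18*2 + 4/45*4 + 19/90*2 + 7/90*5 = 233/90 = 2.5889

2.5889 bits


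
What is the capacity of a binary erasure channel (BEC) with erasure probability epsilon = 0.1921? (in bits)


C = 1 - epsilon = 1 - 0.1921 = 0.8079

0.8079 bits


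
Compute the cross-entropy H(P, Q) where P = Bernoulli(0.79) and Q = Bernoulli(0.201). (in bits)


H(P,Q) = -p*log2(q) - (1-p)*log2(1-q). -0.79*log2(0.201) = 1.828639; -0.21*log2(0.799) = 0.067984. H(P,Q) = 1.828639 + 0.067984 = 1.8966

1.8966 bits


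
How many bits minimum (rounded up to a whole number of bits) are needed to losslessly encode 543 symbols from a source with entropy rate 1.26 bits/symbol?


Minimum bits >= n * H = 543 * 1.26 = 684.18, rounded up to a whole number of bits = 685

685 bits


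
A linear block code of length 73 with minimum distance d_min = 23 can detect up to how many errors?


Detection capability = d_min - 1 = 23 - 1 = 22

22 errors


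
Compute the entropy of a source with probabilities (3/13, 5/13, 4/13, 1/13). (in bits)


H = -sum(p_i * log2(p_i)). Terms: -(3/13)*log2(3/13) = 0.488187; -(5/13)*log2(5/13) = 0.530197; -(4/13)*log2(4/13) = 0.523212; -(1/13)*log2(1/13) = 0.284649. H = 0.488187 + 0.530197 + 0.523212 + 0.284649 = 1.8262

1.8262 bits


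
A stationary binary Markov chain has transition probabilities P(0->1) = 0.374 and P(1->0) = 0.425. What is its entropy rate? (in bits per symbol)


Stationary distribution: pi_0 = p10/(p01+p10) = 0.5319, pi_1 = 0.4681. Entropy rate H' = pi_0*H(p01) + pi_1*H(p10) = 0.5319*0.9537 + 0.4681*0.9837 = 0.9677

0.9677 bits/symbol


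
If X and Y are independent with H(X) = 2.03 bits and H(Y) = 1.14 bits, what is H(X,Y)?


For independent variables, H(X,Y) = H(X) + H(Y) = 2.03 + 1.14 = 3.17

3.17 bits


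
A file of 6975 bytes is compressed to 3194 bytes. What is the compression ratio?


Ratio = original / compressed = 6975 / 3194 = 2.1838

2.1838


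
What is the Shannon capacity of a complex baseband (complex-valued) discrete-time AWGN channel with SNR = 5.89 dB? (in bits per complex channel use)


SNR_linear = 10^(5.89/10) = 3.8815; C = log2(1 + SNR_linear) = log2(1 + 3.8815) = 2.2873

2.2873 bits/channel use


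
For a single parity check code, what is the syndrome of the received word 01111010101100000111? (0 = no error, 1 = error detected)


Syndrome = XOR of all bits = 0 XOR 1 XOR 1 XOR 1 XOR 1 XOR 0 XOR 1 XOR 0 XOR 1 XOR 0 XOR 1 XOR 1 XOR 0 XOR 0 XOR 0 XOR 0 XOR 0 XOR 1 XOR 1 XOR 1 = 1

1


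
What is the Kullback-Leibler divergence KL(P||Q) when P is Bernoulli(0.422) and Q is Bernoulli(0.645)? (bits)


KL = p*log2(p/q) + (1-p)*log2((1-p)/(1-q)) = 0.422*log2(0.422/0.645) + 0.578*log2(0.578/0.355) = 0.1482

0.1482 bits


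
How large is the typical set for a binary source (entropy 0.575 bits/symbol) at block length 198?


log2|A_typical| = nH = 198 * 0.575 = 113.85, so |A_typical| ~ 2^113.85 = 1.872e+34

1.872e+34


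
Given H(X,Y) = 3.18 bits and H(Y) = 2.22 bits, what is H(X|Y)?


H(X|Y) = H(X,Y) - H(Y) = 3.18 - 2.22 = 0.96

0.96 bits


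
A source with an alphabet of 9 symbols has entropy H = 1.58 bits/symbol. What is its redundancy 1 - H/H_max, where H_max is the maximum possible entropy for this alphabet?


H_max = log2(K) = log2(9) = 3.1699 bits/symbol. Redundancy = 1 - H/H_max = 1 - 1.58/3.1699 = 1 - 0.4984 = 0.5016

0.5016


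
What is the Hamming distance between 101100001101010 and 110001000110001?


Count differing positions: . ^ ^ ^ . ^ . . ^ . ^ ^ . ^ ^ = 9 differences

9


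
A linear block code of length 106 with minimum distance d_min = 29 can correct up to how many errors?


Correction capability = floor((d-1)/2) = floor((29-1)/2) = 14

14 errors


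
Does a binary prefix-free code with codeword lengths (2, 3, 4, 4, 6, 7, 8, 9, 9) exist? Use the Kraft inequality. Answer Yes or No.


Kraft sum = sum(2^(-l_i)) = 0.5312, need <= 1. Result: satisfied (a binary prefix-free code with these lengths exists)

Yes


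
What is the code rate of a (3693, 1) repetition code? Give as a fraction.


Rate = k/n = 1/3693

1/3693


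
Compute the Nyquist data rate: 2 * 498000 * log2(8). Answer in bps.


Rate = 2 * B * log2(M) = 2 * 498000 * 3.0 = 2988000.0

2988000.0 bps


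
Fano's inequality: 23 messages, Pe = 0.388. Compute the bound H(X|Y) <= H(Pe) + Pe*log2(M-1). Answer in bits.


H(Pe) = -Pe*log2(Pe) - (1-Pe)*log2(1-Pe) = -0.388*log2(0.388) - 0.612*log2(0.612) = 0.529958 + 0.433539 = 0.9635. Pe*log2(M-1) = 0.388*log2(22) = 1.730259. Bound = H(Pe) + Pe*log2(M-1) = 0.529958 + 0.433539 + 1.730259 = 2.6938

2.6938 bits


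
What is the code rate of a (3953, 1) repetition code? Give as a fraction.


Rate = k/n = 1/3953

1/3953


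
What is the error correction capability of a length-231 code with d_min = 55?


Correction capability = floor((d-1)/2) = floor((55-1)/2) = 27

27 errors


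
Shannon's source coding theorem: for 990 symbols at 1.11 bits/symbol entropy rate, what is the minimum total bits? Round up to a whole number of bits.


Minimum bits >= n * H = 990 * 1.11 = 1098.9, rounded up to a whole number of bits = 1099

1099 bits


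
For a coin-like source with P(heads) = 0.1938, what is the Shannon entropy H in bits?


H = -p*log2(p) - (1-p)*log2(1-p). -0.1938*log2(0.1938) = 0.458794; -0.8062*log2(0.8062) = 0.250559. H = 0.458794 + 0.250559 = 0.7094

0.7094 bits


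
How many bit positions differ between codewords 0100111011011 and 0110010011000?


Count differing positions: . . ^ . ^ . ^ . . . . ^ ^ = 5 differences

5


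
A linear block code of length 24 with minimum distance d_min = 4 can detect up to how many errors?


Detection capability = d_min - 1 = 4 - 1 = 3

3 errors


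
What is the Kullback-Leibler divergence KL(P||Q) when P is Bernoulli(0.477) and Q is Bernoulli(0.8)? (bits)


KL = p*log2(p/q) + (1-p)*log2((1-p)/(1-q)) = 0.477*log2(0.477/0.8) + 0.523*log2(0.523/0.2) = 0.3695

0.3695 bits


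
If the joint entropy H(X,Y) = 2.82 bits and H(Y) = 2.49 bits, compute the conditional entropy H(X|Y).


H(X|Y) = H(X,Y) - H(Y) = 2.82 - 2.49 = 0.33

0.33 bits


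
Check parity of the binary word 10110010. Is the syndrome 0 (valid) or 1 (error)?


Syndrome = XOR of all bits = 1 XOR 0 XOR 1 XOR 1 XOR 0 XOR 0 XOR 1 XOR 0 = 0

0


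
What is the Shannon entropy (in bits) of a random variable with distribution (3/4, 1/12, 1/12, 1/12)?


H = -sum(p_i * log2(p_i)). Terms: -(3/4)*log2(3/4) = 0.311278; -(1/12)*log2(1/12) = 0.298747; -(1/12)*log2(1/12) = 0.298747; -(1/12)*log2(1/12) = 0.298747. H = 0.311278 + 0.298747 + 0.298747 + 0.298747 = 1.2075

1.2075 bits


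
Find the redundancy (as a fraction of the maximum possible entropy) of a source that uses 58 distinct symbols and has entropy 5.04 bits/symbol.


H_max = log2(K) = log2(58) = 5.858 bits/symbol. Redundancy = 1 - H/H_max = 1 - 5.04/5.858 = 1 - 0.8604 = 0.1396

0.1396


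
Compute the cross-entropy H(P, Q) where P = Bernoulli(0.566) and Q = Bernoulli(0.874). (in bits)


H(P,Q) = -p*log2(q) - (1-p)*log2(1-q). -0.566*log2(0.874) = 0.109971; -0.434*log2(0.126) = 1.297011. H(P,Q) = 0.109971 + 1.297011 = 1.407

1.407 bits


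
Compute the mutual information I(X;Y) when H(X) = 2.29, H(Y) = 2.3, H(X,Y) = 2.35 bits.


I(X;Y) = H(X) + H(Y) - H(X,Y) = 2.29 + 2.3 - 2.35 = 2.24

2.24 bits


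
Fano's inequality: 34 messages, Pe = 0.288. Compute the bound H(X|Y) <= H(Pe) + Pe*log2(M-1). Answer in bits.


H(Pe) = -Pe*log2(Pe) - (1-Pe)*log2(1-Pe) = -0.288*log2(0.288) - 0.712*log2(0.712) = 0.517207 + 0.348916 = 0.8661. Pe*log2(M-1) = 0.288*log2(33) = 1.452786. Bound = H(Pe) + Pe*log2(M-1) = 0.517207 + 0.348916 + 1.452786 = 2.3189

2.3189 bits


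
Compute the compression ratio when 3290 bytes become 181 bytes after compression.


Ratio = original / compressed = 3290 / 181 = 18.1768

18.1768


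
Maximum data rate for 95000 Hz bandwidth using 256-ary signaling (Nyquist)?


Rate = 2 * B * log2(M) = 2 * 95000 * 8.0 = 1520000.0

1520000.0 bps


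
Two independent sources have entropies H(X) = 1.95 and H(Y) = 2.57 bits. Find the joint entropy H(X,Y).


For independent variables, H(X,Y) = H(X) + H(Y) = 1.95 + 2.57 = 4.52

4.52 bits


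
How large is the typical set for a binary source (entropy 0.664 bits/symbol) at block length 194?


log2|A_typical| = nH = 194 * 0.664 = 128.816, so |A_typical| ~ 2^128.816 = 5.991e+38

5.991e+38


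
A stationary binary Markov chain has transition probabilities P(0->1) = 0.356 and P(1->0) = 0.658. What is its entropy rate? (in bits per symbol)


Stationary distribution: pi_0 = p10/(p01+p10) = 0.6489, pi_1 = 0.3511. Entropy rate H' = pi_0*H(p01) + pi_1*H(p10) = 0.6489*0.9393 + 0.3511*0.9267 = 0.9349

0.9349 bits/symbol


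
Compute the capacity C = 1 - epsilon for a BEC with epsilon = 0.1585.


C = 1 - epsilon = 1 - 0.1585 = 0.8415

0.8415 bits


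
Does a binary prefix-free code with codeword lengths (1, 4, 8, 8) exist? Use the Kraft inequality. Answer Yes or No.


Kraft sum = sum(2^(-l_i)) = 0.5703, need <= 1. Result: satisfied (a binary prefix-free code with these lengths exists)

Yes


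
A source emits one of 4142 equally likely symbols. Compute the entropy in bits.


H = log2(n) = log2(4142) = 12.0161

12.0161 bits


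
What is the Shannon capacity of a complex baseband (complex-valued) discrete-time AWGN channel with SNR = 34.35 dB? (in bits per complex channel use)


SNR_linear = 10^(34.35/10) = 2722.7013; C = log2(1 + SNR_linear) = log2(1 + 2722.7013) = 11.4114

11.4114 bits/channel use


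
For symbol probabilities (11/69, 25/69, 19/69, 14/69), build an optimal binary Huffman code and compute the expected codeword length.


Huffman construction (repeatedly merge the two least-probable nodes; each merge adds 1 bit to every symbol beneath it): 11/69 + 14/69 = 25/69; 19/69 + 25/69 = 44/69; 25/69 + 44/69 = 1. Resulting codeword lengths (in the order the probabilities were given): (2, 2, 2, 2). L_avg = sum(p_i * l_i) = 11/69*2 + 25/69*2 + 19/69*2 + 14/69*2 = 2

2.0 bits


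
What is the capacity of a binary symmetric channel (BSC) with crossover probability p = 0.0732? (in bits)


H(p) = -p*log2(p) - (1-p)*log2(1-p) = -0.0732*log2(0.0732) - 0.9268*log2(0.9268) = 0.276111 + 0.101642 = 0.3778. C = 1 - H(p) = 1 - 0.3778 = 0.6222

0.6222 bits


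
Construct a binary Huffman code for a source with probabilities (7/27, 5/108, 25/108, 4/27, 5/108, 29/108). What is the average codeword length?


Huffman construction (repeatedly merge the two least-probable nodes; each merge adds 1 bit to every symbol beneath it): 5/108 + 5/108 = 5/54; 5/54 + 4/27 = 13/54; 25/108 + 13/54 = 17/36; 7/27 + 29/108 = 19/36; 17/36 + 19/36 = 1. Resulting codeword lengths (in the order the probabilities were given): (2, 4, 2, 3, 4, 2). L_avg = sum(p_i * l_i) = 7/27*2 + 5/108*4 + 25/108*2 + 4/27*3 + 5/108*4 + 29/108*2 = 7/3 = 2.3333

2.3333 bits


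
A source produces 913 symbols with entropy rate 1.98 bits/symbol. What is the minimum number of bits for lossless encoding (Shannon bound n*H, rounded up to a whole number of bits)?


Minimum bits >= n * H = 913 * 1.98 = 1807.74, rounded up to a whole number of bits = 1808

1808 bits


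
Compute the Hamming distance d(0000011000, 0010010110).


Count differing positions: . . ^ . . . ^ ^ ^ . = 4 differences

4


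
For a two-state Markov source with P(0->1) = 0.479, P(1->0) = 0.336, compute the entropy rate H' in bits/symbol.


Stationary distribution: pi_0 = p10/(p01+p10) = 0.4123, pi_1 = 0.5877. Entropy rate H' = pi_0*H(p01) + pi_1*H(p10) = 0.4123*0.9987 + 0.5877*0.9209 = 0.953

0.953 bits/symbol


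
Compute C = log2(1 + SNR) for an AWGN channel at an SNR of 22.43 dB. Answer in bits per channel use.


SNR_linear = 10^(22.43/10) = 174.9847; C = log2(1 + SNR_linear) = log2(1 + 174.9847) = 7.4593

7.4593 bits/channel use


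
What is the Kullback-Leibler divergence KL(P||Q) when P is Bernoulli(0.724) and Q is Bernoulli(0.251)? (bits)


KL = p*log2(p/q) + (1-p)*log2((1-p)/(1-q)) = 0.724*log2(0.724/0.251) + 0.276*log2(0.276/0.749) = 0.709

0.709 bits


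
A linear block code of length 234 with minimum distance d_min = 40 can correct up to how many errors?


Correction capability = floor((d-1)/2) = floor((40-1)/2) = 19

19 errors


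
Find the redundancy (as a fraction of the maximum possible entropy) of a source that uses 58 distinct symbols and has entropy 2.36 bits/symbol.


H_max = log2(K) = log2(58) = 5.858 bits/symbol. Redundancy = 1 - H/H_max = 1 - 2.36/5.858 = 1 - 0.4029 = 0.5971

0.5971


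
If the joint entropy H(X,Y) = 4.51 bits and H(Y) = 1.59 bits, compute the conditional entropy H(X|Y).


H(X|Y) = H(X,Y) - H(Y) = 4.51 - 1.59 = 2.92

2.92 bits


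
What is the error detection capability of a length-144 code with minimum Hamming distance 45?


Detection capability = d_min - 1 = 45 - 1 = 44

44 errors


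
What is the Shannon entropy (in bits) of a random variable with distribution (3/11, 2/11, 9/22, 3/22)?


H = -sum(p_i * log2(p_i)). Terms: -(3/11)*log2(3/11) = 0.511219; -(2/11)*log2(2/11) = 0.447169; -(9/22)*log2(9/22) = 0.527525; -(3/22)*log2(3/22) = 0.391973. H = 0.511219 + 0.447169 + 0.527525 + 0.391973 = 1.8779

1.8779 bits


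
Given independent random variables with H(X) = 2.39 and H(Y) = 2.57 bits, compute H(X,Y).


For independent variables, H(X,Y) = H(X) + H(Y) = 2.39 + 2.57 = 4.96

4.96 bits


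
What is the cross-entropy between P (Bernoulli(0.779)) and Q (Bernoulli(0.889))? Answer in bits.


H(P,Q) = -p*log2(q) - (1-p)*log2(1-q). -0.779*log2(0.889) = 0.132231; -0.221*log2(0.111) = 0.700872. H(P,Q) = 0.132231 + 0.700872 = 0.8331

0.8331 bits


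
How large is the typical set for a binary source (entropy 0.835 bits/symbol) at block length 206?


log2|A_typical| = nH = 206 * 0.835 = 172.01, so |A_typical| ~ 2^172.01 = 6.028e+51

6.028e+51


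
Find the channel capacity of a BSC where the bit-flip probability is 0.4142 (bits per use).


H(p) = -p*log2(p) - (1-p)*log2(1-p) = -0.4142*log2(0.4142) - 0.5858*log2(0.5858) = 0.526697 + 0.451956 = 0.9787. C = 1 - H(p) = 1 - 0.9787 = 0.0213

0.0213 bits


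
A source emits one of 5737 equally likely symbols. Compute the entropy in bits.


H = log2(n) = log2(5737) = 12.4861

12.4861 bits


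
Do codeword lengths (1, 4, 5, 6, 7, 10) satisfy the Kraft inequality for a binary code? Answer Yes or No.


Kraft sum = sum(2^(-l_i)) = 0.6182, need <= 1. Result: satisfied (a binary prefix-free code with these lengths exists)

Yes


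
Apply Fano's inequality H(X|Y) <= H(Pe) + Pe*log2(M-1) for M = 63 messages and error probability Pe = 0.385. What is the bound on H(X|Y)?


H(Pe) = -Pe*log2(Pe) - (1-Pe)*log2(1-Pe) = -0.385*log2(0.385) - 0.615*log2(0.615) = 0.530172 + 0.431325 = 0.9615. Pe*log2(M-1) = 0.385*log2(62) = 2.292366. Bound = H(Pe) + Pe*log2(M-1) = 0.530172 + 0.431325 + 2.292366 = 3.2539

3.2539 bits


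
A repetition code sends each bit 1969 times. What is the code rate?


Rate = k/n = 1/1969

1/1969


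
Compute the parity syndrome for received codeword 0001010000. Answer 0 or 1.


Syndrome = XOR of all bits = 0 XOR 0 XOR 0 XOR 1 XOR 0 XOR 1 XOR 0 XOR 0 XOR 0 XOR 0 = 0

0


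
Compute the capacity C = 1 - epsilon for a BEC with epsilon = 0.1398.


C = 1 - epsilon = 1 - 0.1398 = 0.8602

0.8602 bits


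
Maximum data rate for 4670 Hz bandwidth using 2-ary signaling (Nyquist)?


Rate = 2 * B * log2(M) = 2 * 4670 * 1.0 = 9340.0

9340.0 bps


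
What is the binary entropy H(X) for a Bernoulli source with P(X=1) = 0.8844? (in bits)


H = -p*log2(p) - (1-p)*log2(1-p). -0.8844*log2(0.8844) = 0.156741; -0.1156*log2(0.1156) = 0.359838. H = 0.156741 + 0.359838 = 0.5166

0.5166 bits


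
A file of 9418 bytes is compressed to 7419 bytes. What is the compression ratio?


Ratio = original / compressed = 9418 / 7419 = 1.2694

1.2694


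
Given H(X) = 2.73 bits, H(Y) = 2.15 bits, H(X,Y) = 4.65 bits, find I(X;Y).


I(X;Y) = H(X) + H(Y) - H(X,Y) = 2.73 + 2.15 - 4.65 = 0.23

0.23 bits


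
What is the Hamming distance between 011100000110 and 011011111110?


Count differing positions: . . . ^ ^ ^ ^ ^ ^ . . . = 6 differences

6


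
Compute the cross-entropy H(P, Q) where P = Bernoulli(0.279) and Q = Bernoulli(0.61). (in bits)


H(P,Q) = -p*log2(q) - (1-p)*log2(1-q). -0.279*log2(0.61) = 0.198960; -0.721*log2(0.39) = 0.979445. H(P,Q) = 0.198960 + 0.979445 = 1.1784

1.1784 bits


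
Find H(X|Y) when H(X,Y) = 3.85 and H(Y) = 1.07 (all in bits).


H(X|Y) = H(X,Y) - H(Y) = 3.85 - 1.07 = 2.78

2.78 bits


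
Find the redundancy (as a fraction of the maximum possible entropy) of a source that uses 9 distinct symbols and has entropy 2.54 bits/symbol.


H_max = log2(K) = log2(9) = 3.1699 bits/symbol. Redundancy = 1 - H/H_max = 1 - 2.54/3.1699 = 1 - 0.8013 = 0.1987

0.1987


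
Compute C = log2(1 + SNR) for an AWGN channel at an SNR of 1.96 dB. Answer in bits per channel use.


SNR_linear = 10^(1.96/10) = 1.5704; C = log2(1 + SNR_linear) = log2(1 + 1.5704) = 1.362

1.362 bits/channel use


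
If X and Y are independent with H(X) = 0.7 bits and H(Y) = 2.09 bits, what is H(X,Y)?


For independent variables, H(X,Y) = H(X) + H(Y) = 0.7 + 2.09 = 2.79

2.79 bits


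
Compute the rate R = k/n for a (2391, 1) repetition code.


Rate = k/n = 1/2391

1/2391


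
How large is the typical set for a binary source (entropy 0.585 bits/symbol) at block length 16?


log2|A_typical| = nH = 16 * 0.585 = 9.36, so |A_typical| ~ 2^9.36 = 6.571e+02

6.571e+02


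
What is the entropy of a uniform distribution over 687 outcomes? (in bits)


H = log2(n) = log2(687) = 9.4242

9.4242 bits


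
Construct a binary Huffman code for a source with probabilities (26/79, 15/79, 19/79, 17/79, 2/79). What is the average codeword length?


Huffman construction (repeatedly merge the two least-probable nodes; each merge adds 1 bit to every symbol beneath it): 2/79 + 15/79 = 17/79; 17/79 + 17/79 = 34/79; 19/79 + 26/79 = 45/79; 34/79 + 45/79 = 1. Resulting codeword lengths (in the order the probabilities were given): (2, 3, 2, 2, 3). L_avg = sum(p_i * l_i) = 26/79*2 + 15/79*3 + 19/79*2 + 17/79*2 + 2/79*3 = 175/79 = 2.2152

2.2152 bits


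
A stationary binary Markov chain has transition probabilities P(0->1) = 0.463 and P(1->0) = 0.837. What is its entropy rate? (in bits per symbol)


Stationary distribution: pi_0 = p10/(p01+p10) = 0.6438, pi_1 = 0.3562. Entropy rate H' = pi_0*H(p01) + pi_1*H(p10) = 0.6438*0.996 + 0.3562*0.6414 = 0.8698

0.8698 bits/symbol


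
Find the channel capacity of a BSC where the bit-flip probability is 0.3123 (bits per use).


H(p) = -p*log2(p) - (1-p)*log2(1-p) = -0.3123*log2(0.3123) - 0.6877*log2(0.6877) = 0.524350 + 0.371460 = 0.8958. C = 1 - H(p) = 1 - 0.8958 = 0.1042

0.1042 bits


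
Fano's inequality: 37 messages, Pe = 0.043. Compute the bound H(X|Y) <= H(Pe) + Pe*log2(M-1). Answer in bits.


H(Pe) = -Pe*log2(Pe) - (1-Pe)*log2(1-Pe) = -0.043*log2(0.043) - 0.957*log2(0.957) = 0.195199 + 0.060683 = 0.2559. Pe*log2(M-1) = 0.043*log2(36) = 0.222307. Bound = H(Pe) + Pe*log2(M-1) = 0.195199 + 0.060683 + 0.222307 = 0.4782

0.4782 bits


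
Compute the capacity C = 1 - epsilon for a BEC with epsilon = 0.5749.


C = 1 - epsilon = 1 - 0.5749 = 0.4251

0.4251 bits


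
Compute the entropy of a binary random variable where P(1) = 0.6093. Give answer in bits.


H = -p*log2(p) - (1-p)*log2(1-p). -0.6093*log2(0.6093) = 0.435513; -0.3907*log2(0.3907) = 0.529737. H = 0.435513 + 0.529737 = 0.9652

0.9652 bits


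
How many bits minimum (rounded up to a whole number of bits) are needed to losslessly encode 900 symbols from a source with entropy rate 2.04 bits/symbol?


Minimum bits >= n * H = 900 * 2.04 = 1836.0, rounded up to a whole number of bits = 1836

1836 bits


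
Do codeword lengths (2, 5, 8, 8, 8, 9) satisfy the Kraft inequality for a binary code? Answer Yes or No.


Kraft sum = sum(2^(-l_i)) = 0.2949, need <= 1. Result: satisfied (a binary prefix-free code with these lengths exists)

Yes


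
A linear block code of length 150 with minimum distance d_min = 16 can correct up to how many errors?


Correction capability = floor((d-1)/2) = floor((16-1)/2) = 7

7 errors


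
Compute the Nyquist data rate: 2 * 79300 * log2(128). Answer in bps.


Rate = 2 * B * log2(M) = 2 * 79300 * 7.0 = 1110200.0

1110200.0 bps


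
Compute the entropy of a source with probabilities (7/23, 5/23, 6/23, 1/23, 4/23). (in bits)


H = -sum(p_i * log2(p_i)). Terms: -(7/23)*log2(7/23) = 0.522324; -(5/23)*log2(5/23) = 0.478616; -(6/23)*log2(6/23) = 0.505722; -(1/23)*log2(1/23) = 0.196677; -(4/23)*log2(4/23) = 0.438880. H = 0.522324 + 0.478616 + 0.505722 + 0.196677 + 0.438880 = 2.1422

2.1422 bits


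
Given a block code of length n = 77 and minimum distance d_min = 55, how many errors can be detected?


Detection capability = d_min - 1 = 55 - 1 = 54

54 errors


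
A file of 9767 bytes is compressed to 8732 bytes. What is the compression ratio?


Ratio = original / compressed = 9767 / 8732 = 1.1185

1.1185


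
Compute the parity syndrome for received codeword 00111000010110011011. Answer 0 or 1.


Syndrome = XOR of all bits = 0 XOR 0 XOR 1 XOR 1 XOR 1 XOR 0 XOR 0 XOR 0 XOR 0 XOR 1 XOR 0 XOR 1 XOR 1 XOR 0 XOR 0 XOR 1 XOR 1 XOR 0 XOR 1 XOR 1 = 0

0


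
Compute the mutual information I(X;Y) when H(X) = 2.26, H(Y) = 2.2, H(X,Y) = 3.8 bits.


I(X;Y) = H(X) + H(Y) - H(X,Y) = 2.26 + 2.2 - 3.8 = 0.66

0.66 bits


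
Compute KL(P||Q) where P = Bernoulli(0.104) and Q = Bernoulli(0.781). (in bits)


KL = p*log2(p/q) + (1-p)*log2((1-p)/(1-q)) = 0.104*log2(0.104/0.781) + 0.896*log2(0.896/0.219) = 1.5187

1.5187 bits


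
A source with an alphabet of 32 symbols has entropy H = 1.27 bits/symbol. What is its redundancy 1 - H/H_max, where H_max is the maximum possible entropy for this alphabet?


H_max = log2(K) = log2(32) = 5.0 bits/symbol. Redundancy = 1 - H/H_max = 1 - 1.27/5.0 = 1 - 0.254 = 0.746

0.746


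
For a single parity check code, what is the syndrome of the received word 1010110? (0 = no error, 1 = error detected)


Syndrome = XOR of all bits = 1 XOR 0 XOR 1 XOR 0 XOR 1 XOR 1 XOR 0 = 0

0


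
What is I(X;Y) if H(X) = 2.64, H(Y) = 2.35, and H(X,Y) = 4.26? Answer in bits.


I(X;Y) = H(X) + H(Y) - H(X,Y) = 2.64 + 2.35 - 4.26 = 0.73

0.73 bits


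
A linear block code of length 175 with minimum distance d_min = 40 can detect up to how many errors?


Detection capability = d_min - 1 = 40 - 1 = 39

39 errors


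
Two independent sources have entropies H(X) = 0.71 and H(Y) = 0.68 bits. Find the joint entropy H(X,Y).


For independent variables, H(X,Y) = H(X) + H(Y) = 0.71 + 0.68 = 1.39

1.39 bits


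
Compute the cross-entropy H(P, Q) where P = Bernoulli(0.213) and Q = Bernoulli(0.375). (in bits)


H(P,Q) = -p*log2(q) - (1-p)*log2(1-q). -0.213*log2(0.375) = 0.301403; -0.787*log2(0.625) = 0.533643. H(P,Q) = 0.301403 + 0.533643 = 0.835

0.835 bits


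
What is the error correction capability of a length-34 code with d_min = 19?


Correction capability = floor((d-1)/2) = floor((19-1)/2) = 9

9 errors


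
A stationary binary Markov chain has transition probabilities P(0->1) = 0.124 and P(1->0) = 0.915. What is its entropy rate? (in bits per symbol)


Stationary distribution: pi_0 = p10/(p01+p10) = 0.8807, pi_1 = 0.1193. Entropy rate H' = pi_0*H(p01) + pi_1*H(p10) = 0.8807*0.5408 + 0.1193*0.4196 = 0.5263

0.5263 bits/symbol


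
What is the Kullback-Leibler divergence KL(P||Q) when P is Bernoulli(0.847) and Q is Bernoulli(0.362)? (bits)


KL = p*log2(p/q) + (1-p)*log2((1-p)/(1-q)) = 0.847*log2(0.847/0.362) + 0.153*log2(0.153/0.638) = 0.7236

0.7236 bits


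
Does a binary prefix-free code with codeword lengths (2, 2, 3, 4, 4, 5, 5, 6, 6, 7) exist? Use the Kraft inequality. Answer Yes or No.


Kraft sum = sum(2^(-l_i)) = 0.8516, need <= 1. Result: satisfied (a binary prefix-free code with these lengths exists)

Yes


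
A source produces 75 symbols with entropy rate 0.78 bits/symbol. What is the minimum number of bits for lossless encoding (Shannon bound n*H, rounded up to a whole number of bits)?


Minimum bits >= n * H = 75 * 0.78 = 58.5, rounded up to a whole number of bits = 59

59 bits


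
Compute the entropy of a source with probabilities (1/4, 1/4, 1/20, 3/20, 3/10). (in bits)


H = -sum(p_i * log2(p_i)). Terms: -(1/4)*log2(1/4) = 0.500000; -(1/4)*log2(1/4) = 0.500000; -(1/20)*log2(1/20) = 0.216096; -(3/20)*log2(3/20) = 0.410545; -(3/10)*log2(3/10) = 0.521090. H = 0.500000 + 0.500000 + 0.216096 + 0.410545 + 0.521090 = 2.1477

2.1477 bits


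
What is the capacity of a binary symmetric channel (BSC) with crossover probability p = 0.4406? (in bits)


H(p) = -p*log2(p) - (1-p)*log2(1-p) = -0.4406*log2(0.4406) - 0.5594*log2(0.5594) = 0.520991 + 0.468804 = 0.9898. C = 1 - H(p) = 1 - 0.9898 = 0.0102

0.0102 bits


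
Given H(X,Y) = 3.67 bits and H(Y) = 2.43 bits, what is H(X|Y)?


H(X|Y) = H(X,Y) - H(Y) = 3.67 - 2.43 = 1.24

1.24 bits


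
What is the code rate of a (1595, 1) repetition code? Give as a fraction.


Rate = k/n = 1/1595

1/1595


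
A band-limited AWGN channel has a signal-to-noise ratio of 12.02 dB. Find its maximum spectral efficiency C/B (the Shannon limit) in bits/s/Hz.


SNR_linear = 10^(12.02/10) = 15.9221; C/B = log2(1 + SNR_linear) = log2(1 + 15.9221) = 4.0808

4.0808 bits/s/Hz


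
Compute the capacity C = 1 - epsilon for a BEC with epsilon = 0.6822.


C = 1 - epsilon = 1 - 0.6822 = 0.3178

0.3178 bits


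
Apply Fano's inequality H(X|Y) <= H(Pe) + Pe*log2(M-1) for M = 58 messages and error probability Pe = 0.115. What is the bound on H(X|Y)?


H(Pe) = -Pe*log2(Pe) - (1-Pe)*log2(1-Pe) = -0.115*log2(0.115) - 0.885*log2(0.885) = 0.358834 + 0.155982 = 0.5148. Pe*log2(M-1) = 0.115*log2(57) = 0.670782. Bound = H(Pe) + Pe*log2(M-1) = 0.358834 + 0.155982 + 0.670782 = 1.1856

1.1856 bits


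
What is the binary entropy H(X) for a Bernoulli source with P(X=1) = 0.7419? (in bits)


H = -p*log2(p) - (1-p)*log2(1-p). -0.7419*log2(0.7419) = 0.319539; -0.2581*log2(0.2581) = 0.504327. H = 0.319539 + 0.504327 = 0.8239

0.8239 bits
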